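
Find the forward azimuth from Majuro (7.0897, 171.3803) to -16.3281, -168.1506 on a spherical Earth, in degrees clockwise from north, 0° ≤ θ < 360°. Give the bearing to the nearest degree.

139°

Δλ = -168.1506 − 171.3803 = -339.5309°; wrapped into (−180°, 180°]: 20.4691°.
θ = atan2( sin Δλ · cos φ₂ , cos φ₁ · sin φ₂ − sin φ₁ · cos φ₂ · cos Δλ )
  = atan2(0.33560, -0.38995) = 139.284° → normalised to [0°, 360°): 139.284°.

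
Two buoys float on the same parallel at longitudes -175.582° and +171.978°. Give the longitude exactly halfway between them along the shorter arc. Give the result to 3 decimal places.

+178.198°

Signed shortest Δλ from -175.582° to +171.978° is -12.440°.
Midpoint longitude = -175.582° + (-12.440°)/2 = -175.582° − 6.220° = -181.802°.
Normalise into (−180°, 180°]: +178.198°.
(The naïve average (-175.582 + +171.978)/2 = -1.802° is on the wrong side of the globe.)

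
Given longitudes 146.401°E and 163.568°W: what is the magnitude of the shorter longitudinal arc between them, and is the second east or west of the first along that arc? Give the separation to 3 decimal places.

50.031° east

Raw difference: -163.568 − 146.401 = -309.969°.
Normalise into (−180°, 180°]: -309.969° + 360° = 50.031°.
Positive ⇒ the second point lies to the east; separation 50.031°.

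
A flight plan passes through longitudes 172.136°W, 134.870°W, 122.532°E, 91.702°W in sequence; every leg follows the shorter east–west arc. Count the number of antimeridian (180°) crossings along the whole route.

Leg 1: -172.136° → -134.870°, shortest Δλ = 37.266° (east) — does not cross 180°.
Leg 2: -134.870° → +122.532°, shortest Δλ = -102.598° (west) — crosses 180°.
Leg 3: +122.532° → -91.702°, shortest Δλ = 145.766° (east) — crosses 180°.
Total crossings: 2.

2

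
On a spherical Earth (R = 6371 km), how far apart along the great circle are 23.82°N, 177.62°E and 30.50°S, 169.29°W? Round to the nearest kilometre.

Δλ = -169.29 − 177.62 = -346.91°; wrapped into (−180°, 180°]: 13.09°.
Δφ = -30.50 − 23.82 = -54.32°.
a = sin²(Δφ/2) + cos φ₁ · cos φ₂ · sin²(Δλ/2) = 0.218612.
c = 2·atan2(√a, √(1−a)) = 0.97306 rad → d = 6371·c ≈ 6199.34 km.

6199 km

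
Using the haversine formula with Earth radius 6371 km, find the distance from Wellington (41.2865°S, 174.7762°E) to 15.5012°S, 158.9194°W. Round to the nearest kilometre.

Δλ = -158.9194 − 174.7762 = -333.6956°; wrapped into (−180°, 180°]: 26.3044°.
Δφ = -15.5012 − -41.2865 = 25.7853°.
a = sin²(Δφ/2) + cos φ₁ · cos φ₂ · sin²(Δλ/2) = 0.087274.
c = 2·atan2(√a, √(1−a)) = 0.59979 rad → d = 6371·c ≈ 3821.28 km.

3821 km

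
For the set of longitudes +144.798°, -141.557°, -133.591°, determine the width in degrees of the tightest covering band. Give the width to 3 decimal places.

Sort the longitudes: -141.557°, -133.591°, +144.798°.
Eastward gaps between consecutive values (wrapping around): 7.966°, 278.389°, 73.645°.
Largest gap = 278.389° ⇒ minimal covering band is its complement: 360° − 278.389° = 81.611°.
Band runs from +144.798° eastward to -133.591°, crossing the antimeridian.

81.611°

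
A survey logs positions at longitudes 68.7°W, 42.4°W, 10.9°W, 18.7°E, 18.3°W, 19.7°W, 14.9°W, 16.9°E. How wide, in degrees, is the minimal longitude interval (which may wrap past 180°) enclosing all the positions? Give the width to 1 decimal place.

Sort the longitudes: -68.7°, -42.4°, -19.7°, -18.3°, -14.9°, -10.9°, +16.9°, +18.7°.
Eastward gaps between consecutive values (wrapping around): 26.3°, 22.7°, 1.4°, 3.4°, 4.0°, 27.8°, 1.8°, 272.6°.
Largest gap = 272.6° ⇒ minimal covering band is its complement: 360° − 272.6° = 87.4°.
Band runs from -68.7° eastward to +18.7°.

87.4°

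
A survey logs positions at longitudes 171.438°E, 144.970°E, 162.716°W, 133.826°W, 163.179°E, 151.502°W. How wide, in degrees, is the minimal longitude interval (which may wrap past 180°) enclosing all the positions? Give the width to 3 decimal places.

81.204°

Sort the longitudes: -162.716°, -151.502°, -133.826°, +144.970°, +163.179°, +171.438°.
Eastward gaps between consecutive values (wrapping around): 11.214°, 17.676°, 278.796°, 18.209°, 8.259°, 25.846°.
Largest gap = 278.796° ⇒ minimal covering band is its complement: 360° − 278.796° = 81.204°.
Band runs from +144.970° eastward to -133.826°, crossing the antimeridian.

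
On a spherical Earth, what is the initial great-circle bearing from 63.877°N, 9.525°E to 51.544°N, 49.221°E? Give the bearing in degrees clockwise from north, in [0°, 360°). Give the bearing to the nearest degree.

102°

Δλ = 49.221 − 9.525 = 39.696°.
θ = atan2( sin Δλ · cos φ₂ , cos φ₁ · sin φ₂ − sin φ₁ · cos φ₂ · cos Δλ )
  = atan2(0.39722, -0.08485) = 102.058° → normalised to [0°, 360°): 102.058°.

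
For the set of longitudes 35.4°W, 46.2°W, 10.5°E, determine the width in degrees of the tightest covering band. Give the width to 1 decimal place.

56.7°

Sort the longitudes: -46.2°, -35.4°, +10.5°.
Eastward gaps between consecutive values (wrapping around): 10.8°, 45.9°, 303.3°.
Largest gap = 303.3° ⇒ minimal covering band is its complement: 360° − 303.3° = 56.7°.
Band runs from -46.2° eastward to +10.5°.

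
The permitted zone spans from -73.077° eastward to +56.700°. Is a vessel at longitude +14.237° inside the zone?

Yes

Band width going east from -73.077° to +56.700°: ((56.700 − -73.077) mod 360) = 129.777°.
Offset of +14.237° east of the west edge: ((14.237 − -73.077) mod 360) = 87.314°.
87.314° ≤ 129.777° ⇒ inside.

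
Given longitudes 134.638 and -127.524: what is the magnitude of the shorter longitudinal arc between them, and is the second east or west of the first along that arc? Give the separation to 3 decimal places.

Raw difference: -127.524 − 134.638 = -262.162°.
Normalise into (−180°, 180°]: -262.162° + 360° = 97.838°.
Positive ⇒ the second point lies to the east; separation 97.838°.

97.838° east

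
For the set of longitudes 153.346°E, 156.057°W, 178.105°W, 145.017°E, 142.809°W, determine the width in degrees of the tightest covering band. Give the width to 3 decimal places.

72.174°

Sort the longitudes: -178.105°, -156.057°, -142.809°, +145.017°, +153.346°.
Eastward gaps between consecutive values (wrapping around): 22.048°, 13.248°, 287.826°, 8.329°, 28.549°.
Largest gap = 287.826° ⇒ minimal covering band is its complement: 360° − 287.826° = 72.174°.
Band runs from +145.017° eastward to -142.809°, crossing the antimeridian.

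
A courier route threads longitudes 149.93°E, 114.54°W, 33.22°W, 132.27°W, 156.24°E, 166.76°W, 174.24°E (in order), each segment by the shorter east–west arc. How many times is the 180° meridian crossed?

4

Leg 1: +149.93° → -114.54°, shortest Δλ = 95.53° (east) — crosses 180°.
Leg 2: -114.54° → -33.22°, shortest Δλ = 81.32° (east) — does not cross 180°.
Leg 3: -33.22° → -132.27°, shortest Δλ = -99.05° (west) — does not cross 180°.
Leg 4: -132.27° → +156.24°, shortest Δλ = -71.49° (west) — crosses 180°.
Leg 5: +156.24° → -166.76°, shortest Δλ = 37.0° (east) — crosses 180°.
Leg 6: -166.76° → +174.24°, shortest Δλ = -19.0° (west) — crosses 180°.
Total crossings: 4.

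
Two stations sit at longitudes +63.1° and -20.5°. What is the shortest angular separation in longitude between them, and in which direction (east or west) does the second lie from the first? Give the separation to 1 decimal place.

83.6° west

Raw difference: -20.5 − 63.1 = -83.6°.
Normalise into (−180°, 180°]: -83.6° stays -83.6°.
Negative ⇒ the second point lies to the west; separation 83.6°.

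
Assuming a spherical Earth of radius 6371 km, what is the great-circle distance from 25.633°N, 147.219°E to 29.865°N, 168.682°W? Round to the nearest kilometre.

4339 km

Δλ = -168.682 − 147.219 = -315.901°; wrapped into (−180°, 180°]: 44.099°.
Δφ = 29.865 − 25.633 = 4.232°.
a = sin²(Δφ/2) + cos φ₁ · cos φ₂ · sin²(Δλ/2) = 0.111551.
c = 2·atan2(√a, √(1−a)) = 0.68107 rad → d = 6371·c ≈ 4339.10 km.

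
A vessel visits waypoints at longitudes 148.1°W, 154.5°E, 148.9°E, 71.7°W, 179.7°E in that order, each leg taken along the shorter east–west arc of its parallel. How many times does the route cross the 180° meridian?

Leg 1: -148.1° → +154.5°, shortest Δλ = -57.4° (west) — crosses 180°.
Leg 2: +154.5° → +148.9°, shortest Δλ = -5.6° (west) — does not cross 180°.
Leg 3: +148.9° → -71.7°, shortest Δλ = 139.4° (east) — crosses 180°.
Leg 4: -71.7° → +179.7°, shortest Δλ = -108.6° (west) — crosses 180°.
Total crossings: 3.

3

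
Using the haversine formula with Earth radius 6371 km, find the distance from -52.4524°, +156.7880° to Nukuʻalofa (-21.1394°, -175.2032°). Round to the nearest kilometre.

4228 km

Δλ = -175.2032 − 156.7880 = -331.9912°; wrapped into (−180°, 180°]: 28.0088°.
Δφ = -21.1394 − -52.4524 = 31.3130°.
a = sin²(Δφ/2) + cos φ₁ · cos φ₂ · sin²(Δλ/2) = 0.106117.
c = 2·atan2(√a, √(1−a)) = 0.66362 rad → d = 6371·c ≈ 4227.94 km.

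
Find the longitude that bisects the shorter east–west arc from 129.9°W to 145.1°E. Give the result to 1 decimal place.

172.4°W

Signed shortest Δλ from -129.9° to +145.1° is -85.0°.
Midpoint longitude = -129.9° + (-85.0°)/2 = -129.9° − 42.5° = -172.4°.
(The naïve average (-129.9 + +145.1)/2 = 7.6° is on the wrong side of the globe.)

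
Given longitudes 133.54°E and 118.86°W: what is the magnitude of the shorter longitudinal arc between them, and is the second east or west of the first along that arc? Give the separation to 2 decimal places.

107.60° east

Raw difference: -118.86 − 133.54 = -252.4°.
Normalise into (−180°, 180°]: -252.4° + 360° = 107.6°.
Positive ⇒ the second point lies to the east; separation 107.60°.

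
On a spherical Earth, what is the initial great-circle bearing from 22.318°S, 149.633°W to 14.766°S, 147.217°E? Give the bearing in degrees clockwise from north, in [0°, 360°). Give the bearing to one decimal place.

265.4°

Δλ = 147.217 − -149.633 = 296.850°; wrapped into (−180°, 180°]: -63.150°.
θ = atan2( sin Δλ · cos φ₂ , cos φ₁ · sin φ₂ − sin φ₁ · cos φ₂ · cos Δλ )
  = atan2(-0.86273, -0.06993) = -94.634° → normalised to [0°, 360°): 265.366°.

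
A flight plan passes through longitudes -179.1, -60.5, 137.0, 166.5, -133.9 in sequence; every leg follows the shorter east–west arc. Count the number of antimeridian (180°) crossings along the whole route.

Leg 1: -179.1° → -60.5°, shortest Δλ = 118.6° (east) — does not cross 180°.
Leg 2: -60.5° → +137.0°, shortest Δλ = -162.5° (west) — crosses 180°.
Leg 3: +137.0° → +166.5°, shortest Δλ = 29.5° (east) — does not cross 180°.
Leg 4: +166.5° → -133.9°, shortest Δλ = 59.6° (east) — crosses 180°.
Total crossings: 2.

2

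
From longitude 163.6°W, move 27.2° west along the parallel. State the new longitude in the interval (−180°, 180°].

169.2°E

Start at -163.6°; shift −27.2° → -190.8°.
-190.8° lies outside (−180°, 180°]; add 360° → +169.2°.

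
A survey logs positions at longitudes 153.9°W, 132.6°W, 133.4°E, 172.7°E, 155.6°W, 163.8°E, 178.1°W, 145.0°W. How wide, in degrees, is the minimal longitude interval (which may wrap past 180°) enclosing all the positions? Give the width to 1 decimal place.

Sort the longitudes: -178.1°, -155.6°, -153.9°, -145.0°, -132.6°, +133.4°, +163.8°, +172.7°.
Eastward gaps between consecutive values (wrapping around): 22.5°, 1.7°, 8.9°, 12.4°, 266.0°, 30.4°, 8.9°, 9.2°.
Largest gap = 266.0° ⇒ minimal covering band is its complement: 360° − 266.0° = 94.0°.
Band runs from +133.4° eastward to -132.6°, crossing the antimeridian.

94.0°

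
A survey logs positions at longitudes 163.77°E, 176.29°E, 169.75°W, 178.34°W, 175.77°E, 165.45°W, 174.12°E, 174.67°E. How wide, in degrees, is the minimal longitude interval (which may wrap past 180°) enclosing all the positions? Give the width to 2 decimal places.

30.78°

Sort the longitudes: -178.34°, -169.75°, -165.45°, +163.77°, +174.12°, +174.67°, +175.77°, +176.29°.
Eastward gaps between consecutive values (wrapping around): 8.59°, 4.30°, 329.22°, 10.35°, 0.55°, 1.10°, 0.52°, 5.37°.
Largest gap = 329.22° ⇒ minimal covering band is its complement: 360° − 329.22° = 30.78°.
Band runs from +163.77° eastward to -165.45°, crossing the antimeridian.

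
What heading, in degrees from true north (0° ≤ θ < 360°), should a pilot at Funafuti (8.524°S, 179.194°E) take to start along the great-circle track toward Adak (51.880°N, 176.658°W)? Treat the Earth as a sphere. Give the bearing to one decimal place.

Δλ = -176.658 − 179.194 = -355.852°; wrapped into (−180°, 180°]: 4.148°.
θ = atan2( sin Δλ · cos φ₂ , cos φ₁ · sin φ₂ − sin φ₁ · cos φ₂ · cos Δλ )
  = atan2(0.04465, 0.86929) = 2.940° → normalised to [0°, 360°): 2.940°.

2.9°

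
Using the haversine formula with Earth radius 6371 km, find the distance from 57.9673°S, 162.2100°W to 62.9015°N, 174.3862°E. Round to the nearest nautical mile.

7337 nmi

Δλ = 174.3862 − -162.2100 = 336.5962°; wrapped into (−180°, 180°]: -23.4038°.
Δφ = 62.9015 − -57.9673 = 120.8688°.
a = sin²(Δφ/2) + cos φ₁ · cos φ₂ · sin²(Δλ/2) = 0.766476.
c = 2·atan2(√a, √(1−a)) = 2.13288 rad → d = 6371·c ≈ 13588.59 km ≈ 7337.25 nmi.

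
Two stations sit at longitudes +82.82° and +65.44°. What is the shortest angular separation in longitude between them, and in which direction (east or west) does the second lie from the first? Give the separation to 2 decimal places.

17.38° west

Raw difference: 65.44 − 82.82 = -17.38°.
Normalise into (−180°, 180°]: -17.38° stays -17.38°.
Negative ⇒ the second point lies to the west; separation 17.38°.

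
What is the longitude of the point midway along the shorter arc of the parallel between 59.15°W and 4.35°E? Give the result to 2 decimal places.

27.40°W

Signed shortest Δλ from -59.15° to +4.35° is +63.50°.
Midpoint longitude = -59.15° + (+63.50°)/2 = -59.15° + 31.75° = -27.40°.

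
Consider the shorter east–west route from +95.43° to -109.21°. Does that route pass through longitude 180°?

Naïve |-109.21 − 95.43| = 204.64° > 180°, so the shorter arc goes the other way round — across 180°.
Signed shortest Δλ = ((-109.21 − 95.43 + 180) mod 360) − 180 = 155.36°.
Going east by 155.36° from +95.43° passes through 180° before reaching -109.21°.

Yes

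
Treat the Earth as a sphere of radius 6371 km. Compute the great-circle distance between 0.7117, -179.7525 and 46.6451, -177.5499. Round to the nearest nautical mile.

2760 nmi

Δλ = -177.5499 − -179.7525 = 2.2026°.
Δφ = 46.6451 − 0.7117 = 45.9334°.
a = sin²(Δφ/2) + cos φ₁ · cos φ₂ · sin²(Δλ/2) = 0.152507.
c = 2·atan2(√a, √(1−a)) = 0.80239 rad → d = 6371·c ≈ 5112.06 km ≈ 2760.29 nmi.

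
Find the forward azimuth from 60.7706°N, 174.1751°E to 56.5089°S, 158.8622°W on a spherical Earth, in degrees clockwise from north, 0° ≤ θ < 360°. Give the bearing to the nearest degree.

Δλ = -158.8622 − 174.1751 = -333.0373°; wrapped into (−180°, 180°]: 26.9627°.
θ = atan2( sin Δλ · cos φ₂ , cos φ₁ · sin φ₂ − sin φ₁ · cos φ₂ · cos Δλ )
  = atan2(0.25020, -0.83644) = 163.347° → normalised to [0°, 360°): 163.347°.

163°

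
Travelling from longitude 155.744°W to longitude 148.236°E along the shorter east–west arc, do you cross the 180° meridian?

Yes

Naïve |148.236 − -155.744| = 303.98° > 180°, so the shorter arc goes the other way round — across 180°.
Signed shortest Δλ = ((148.236 − -155.744 + 180) mod 360) − 180 = -56.02°.
Going west by 56.02° from -155.744° passes through 180° before reaching +148.236°.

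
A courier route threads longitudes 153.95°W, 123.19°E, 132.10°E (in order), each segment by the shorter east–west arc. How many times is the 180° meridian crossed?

1

Leg 1: -153.95° → +123.19°, shortest Δλ = -82.86° (west) — crosses 180°.
Leg 2: +123.19° → +132.10°, shortest Δλ = 8.91° (east) — does not cross 180°.
Total crossings: 1.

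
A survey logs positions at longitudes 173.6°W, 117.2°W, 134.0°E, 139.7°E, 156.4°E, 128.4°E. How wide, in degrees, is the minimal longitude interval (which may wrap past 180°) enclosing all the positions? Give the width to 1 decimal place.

Sort the longitudes: -173.6°, -117.2°, +128.4°, +134.0°, +139.7°, +156.4°.
Eastward gaps between consecutive values (wrapping around): 56.4°, 245.6°, 5.6°, 5.7°, 16.7°, 30.0°.
Largest gap = 245.6° ⇒ minimal covering band is its complement: 360° − 245.6° = 114.4°.
Band runs from +128.4° eastward to -117.2°, crossing the antimeridian.

114.4°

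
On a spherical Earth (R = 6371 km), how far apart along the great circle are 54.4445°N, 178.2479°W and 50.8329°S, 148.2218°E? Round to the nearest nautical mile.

Δλ = 148.2218 − -178.2479 = 326.4697°; wrapped into (−180°, 180°]: -33.5303°.
Δφ = -50.8329 − 54.4445 = -105.2774°.
a = sin²(Δφ/2) + cos φ₁ · cos φ₂ · sin²(Δλ/2) = 0.662304.
c = 2·atan2(√a, √(1−a)) = 1.90139 rad → d = 6371·c ≈ 12113.77 km ≈ 6540.91 nmi.

6541 nmi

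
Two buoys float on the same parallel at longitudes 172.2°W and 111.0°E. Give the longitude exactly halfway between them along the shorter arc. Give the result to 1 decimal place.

Signed shortest Δλ from -172.2° to +111.0° is -76.8°.
Midpoint longitude = -172.2° + (-76.8°)/2 = -172.2° − 38.4° = -210.6°.
Normalise into (−180°, 180°]: +149.4°.
(The naïve average (-172.2 + +111.0)/2 = -30.6° is on the wrong side of the globe.)

149.4°E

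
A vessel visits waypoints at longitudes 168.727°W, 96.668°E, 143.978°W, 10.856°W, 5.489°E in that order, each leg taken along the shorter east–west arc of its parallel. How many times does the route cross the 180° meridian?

Leg 1: -168.727° → +96.668°, shortest Δλ = -94.605° (west) — crosses 180°.
Leg 2: +96.668° → -143.978°, shortest Δλ = 119.354° (east) — crosses 180°.
Leg 3: -143.978° → -10.856°, shortest Δλ = 133.122° (east) — does not cross 180°.
Leg 4: -10.856° → +5.489°, shortest Δλ = 16.345° (east) — does not cross 180°.
Total crossings: 2.

2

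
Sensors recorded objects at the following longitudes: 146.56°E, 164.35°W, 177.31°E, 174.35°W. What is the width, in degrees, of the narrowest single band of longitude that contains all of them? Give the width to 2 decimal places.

49.09°

Sort the longitudes: -174.35°, -164.35°, +146.56°, +177.31°.
Eastward gaps between consecutive values (wrapping around): 10.00°, 310.91°, 30.75°, 8.34°.
Largest gap = 310.91° ⇒ minimal covering band is its complement: 360° − 310.91° = 49.09°.
Band runs from +146.56° eastward to -164.35°, crossing the antimeridian.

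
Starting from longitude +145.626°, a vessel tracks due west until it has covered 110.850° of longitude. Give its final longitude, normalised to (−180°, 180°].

Start at +145.626°; shift −110.850° → +34.776°.
+34.776° already lies in (−180°, 180°].

+34.776°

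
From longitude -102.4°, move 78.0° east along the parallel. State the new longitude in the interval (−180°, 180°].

Start at -102.4°; shift +78.0° → -24.4°.
-24.4° already lies in (−180°, 180°].

-24.4°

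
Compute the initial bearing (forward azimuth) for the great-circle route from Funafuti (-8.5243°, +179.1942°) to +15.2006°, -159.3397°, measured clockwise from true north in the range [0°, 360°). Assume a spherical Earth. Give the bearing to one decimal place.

Δλ = -159.3397 − 179.1942 = -338.5339°; wrapped into (−180°, 180°]: 21.4661°.
θ = atan2( sin Δλ · cos φ₂ , cos φ₁ · sin φ₂ − sin φ₁ · cos φ₂ · cos Δλ )
  = atan2(0.35315, 0.39242) = 41.984° → normalised to [0°, 360°): 41.984°.

42.0°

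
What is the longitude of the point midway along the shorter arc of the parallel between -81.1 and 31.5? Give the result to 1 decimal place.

Signed shortest Δλ from -81.1° to +31.5° is +112.6°.
Midpoint longitude = -81.1° + (+112.6°)/2 = -81.1° + 56.3° = -24.8°.

-24.8°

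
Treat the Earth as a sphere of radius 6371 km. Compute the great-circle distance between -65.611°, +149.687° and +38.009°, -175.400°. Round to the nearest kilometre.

Δλ = -175.400 − 149.687 = -325.087°; wrapped into (−180°, 180°]: 34.913°.
Δφ = 38.009 − -65.611 = 103.620°.
a = sin²(Δφ/2) + cos φ₁ · cos φ₂ · sin²(Δλ/2) = 0.647019.
c = 2·atan2(√a, √(1−a)) = 1.86924 rad → d = 6371·c ≈ 11908.96 km.

11909 km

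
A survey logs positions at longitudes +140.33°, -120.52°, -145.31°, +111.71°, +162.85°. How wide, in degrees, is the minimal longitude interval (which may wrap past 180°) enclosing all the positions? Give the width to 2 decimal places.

127.77°

Sort the longitudes: -145.31°, -120.52°, +111.71°, +140.33°, +162.85°.
Eastward gaps between consecutive values (wrapping around): 24.79°, 232.23°, 28.62°, 22.52°, 51.84°.
Largest gap = 232.23° ⇒ minimal covering band is its complement: 360° − 232.23° = 127.77°.
Band runs from +111.71° eastward to -120.52°, crossing the antimeridian.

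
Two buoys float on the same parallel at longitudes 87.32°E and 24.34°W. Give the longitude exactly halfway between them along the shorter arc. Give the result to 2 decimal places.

Signed shortest Δλ from +87.32° to -24.34° is -111.66°.
Midpoint longitude = +87.32° + (-111.66°)/2 = +87.32° − 55.83° = +31.49°.

31.49°E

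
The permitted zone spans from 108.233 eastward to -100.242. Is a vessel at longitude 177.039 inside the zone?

Yes

Band width going east from +108.233° to -100.242°: ((-100.242 − 108.233) mod 360) = 151.525°.
Offset of +177.039° east of the west edge: ((177.039 − 108.233) mod 360) = 68.806°.
68.806° ≤ 151.525° ⇒ inside.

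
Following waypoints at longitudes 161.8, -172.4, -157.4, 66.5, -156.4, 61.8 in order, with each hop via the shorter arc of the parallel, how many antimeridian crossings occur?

Leg 1: +161.8° → -172.4°, shortest Δλ = 25.8° (east) — crosses 180°.
Leg 2: -172.4° → -157.4°, shortest Δλ = 15.0° (east) — does not cross 180°.
Leg 3: -157.4° → +66.5°, shortest Δλ = -136.1° (west) — crosses 180°.
Leg 4: +66.5° → -156.4°, shortest Δλ = 137.1° (east) — crosses 180°.
Leg 5: -156.4° → +61.8°, shortest Δλ = -141.8° (west) — crosses 180°.
Total crossings: 4.

4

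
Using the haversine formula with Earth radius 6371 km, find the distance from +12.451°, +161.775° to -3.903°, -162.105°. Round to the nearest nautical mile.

2368 nmi

Δλ = -162.105 − 161.775 = -323.880°; wrapped into (−180°, 180°]: 36.120°.
Δφ = -3.903 − 12.451 = -16.354°.
a = sin²(Δφ/2) + cos φ₁ · cos φ₂ · sin²(Δλ/2) = 0.113860.
c = 2·atan2(√a, √(1−a)) = 0.68837 rad → d = 6371·c ≈ 4385.62 km ≈ 2368.05 nmi.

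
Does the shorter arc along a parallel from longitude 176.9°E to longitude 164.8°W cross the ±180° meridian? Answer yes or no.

Naïve |-164.8 − 176.9| = 341.7° > 180°, so the shorter arc goes the other way round — across 180°.
Signed shortest Δλ = ((-164.8 − 176.9 + 180) mod 360) − 180 = 18.3°.
Going east by 18.3° from +176.9° passes through 180° before reaching -164.8°.

Yes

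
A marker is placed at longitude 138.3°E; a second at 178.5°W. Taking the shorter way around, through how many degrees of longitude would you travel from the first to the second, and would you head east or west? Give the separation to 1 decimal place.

43.2° east

Raw difference: -178.5 − 138.3 = -316.8°.
Normalise into (−180°, 180°]: -316.8° + 360° = 43.2°.
Positive ⇒ the second point lies to the east; separation 43.2°.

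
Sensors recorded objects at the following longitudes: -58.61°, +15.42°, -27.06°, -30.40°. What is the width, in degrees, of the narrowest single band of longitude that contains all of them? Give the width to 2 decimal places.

74.03°

Sort the longitudes: -58.61°, -30.40°, -27.06°, +15.42°.
Eastward gaps between consecutive values (wrapping around): 28.21°, 3.34°, 42.48°, 285.97°.
Largest gap = 285.97° ⇒ minimal covering band is its complement: 360° − 285.97° = 74.03°.
Band runs from -58.61° eastward to +15.42°.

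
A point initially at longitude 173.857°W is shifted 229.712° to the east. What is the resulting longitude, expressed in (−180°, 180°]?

Start at -173.857°; shift +229.712° → +55.855°.
+55.855° already lies in (−180°, 180°].

55.855°E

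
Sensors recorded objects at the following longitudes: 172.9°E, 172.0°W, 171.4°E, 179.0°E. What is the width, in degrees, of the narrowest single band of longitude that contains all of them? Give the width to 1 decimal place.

Sort the longitudes: -172.0°, +171.4°, +172.9°, +179.0°.
Eastward gaps between consecutive values (wrapping around): 343.4°, 1.5°, 6.1°, 9.0°.
Largest gap = 343.4° ⇒ minimal covering band is its complement: 360° − 343.4° = 16.6°.
Band runs from +171.4° eastward to -172.0°, crossing the antimeridian.

16.6°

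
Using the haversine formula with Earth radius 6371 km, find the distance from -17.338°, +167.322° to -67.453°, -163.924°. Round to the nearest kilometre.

5939 km

Δλ = -163.924 − 167.322 = -331.246°; wrapped into (−180°, 180°]: 28.754°.
Δφ = -67.453 − -17.338 = -50.115°.
a = sin²(Δφ/2) + cos φ₁ · cos φ₂ · sin²(Δλ/2) = 0.201942.
c = 2·atan2(√a, √(1−a)) = 0.93214 rad → d = 6371·c ≈ 5938.67 km.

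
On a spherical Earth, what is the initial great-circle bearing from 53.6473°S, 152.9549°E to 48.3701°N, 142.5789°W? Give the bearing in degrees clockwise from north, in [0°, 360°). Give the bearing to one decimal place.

41.7°

Δλ = -142.5789 − 152.9549 = -295.5338°; wrapped into (−180°, 180°]: 64.4662°.
θ = atan2( sin Δλ · cos φ₂ , cos φ₁ · sin φ₂ − sin φ₁ · cos φ₂ · cos Δλ )
  = atan2(0.59943, 0.67368) = 41.663° → normalised to [0°, 360°): 41.663°.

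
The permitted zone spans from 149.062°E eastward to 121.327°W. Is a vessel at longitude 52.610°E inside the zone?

No

Band width going east from +149.062° to -121.327°: ((-121.327 − 149.062) mod 360) = 89.611°.
Offset of +52.610° east of the west edge: ((52.610 − 149.062) mod 360) = 263.548°.
263.548° > 89.611° ⇒ outside.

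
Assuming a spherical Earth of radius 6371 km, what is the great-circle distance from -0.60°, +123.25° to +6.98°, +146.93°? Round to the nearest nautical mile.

1490 nmi

Δλ = 146.93 − 123.25 = 23.68°.
Δφ = 6.98 − -0.60 = 7.58°.
a = sin²(Δφ/2) + cos φ₁ · cos φ₂ · sin²(Δλ/2) = 0.046153.
c = 2·atan2(√a, √(1−a)) = 0.43304 rad → d = 6371·c ≈ 2758.92 km ≈ 1489.70 nmi.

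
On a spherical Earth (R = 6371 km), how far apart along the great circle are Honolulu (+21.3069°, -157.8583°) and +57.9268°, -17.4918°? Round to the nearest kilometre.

10474 km

Δλ = -17.4918 − -157.8583 = 140.3665°.
Δφ = 57.9268 − 21.3069 = 36.6199°.
a = sin²(Δφ/2) + cos φ₁ · cos φ₂ · sin²(Δλ/2) = 0.536545.
c = 2·atan2(√a, √(1−a)) = 1.64395 rad → d = 6371·c ≈ 10473.62 km.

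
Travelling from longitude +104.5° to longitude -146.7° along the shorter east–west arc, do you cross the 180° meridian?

Yes

Naïve |-146.7 − 104.5| = 251.2° > 180°, so the shorter arc goes the other way round — across 180°.
Signed shortest Δλ = ((-146.7 − 104.5 + 180) mod 360) − 180 = 108.8°.
Going east by 108.8° from +104.5° passes through 180° before reaching -146.7°.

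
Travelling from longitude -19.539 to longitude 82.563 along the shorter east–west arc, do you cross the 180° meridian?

Signed shortest Δλ = ((82.563 − -19.539 + 180) mod 360) − 180 = 102.102°.
Going east by 102.102° from -19.539° reaches +82.563° without touching 180°.

No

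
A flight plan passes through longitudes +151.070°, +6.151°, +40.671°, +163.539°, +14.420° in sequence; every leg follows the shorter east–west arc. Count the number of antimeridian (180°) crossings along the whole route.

0

Leg 1: +151.070° → +6.151°, shortest Δλ = -144.919° (west) — does not cross 180°.
Leg 2: +6.151° → +40.671°, shortest Δλ = 34.52° (east) — does not cross 180°.
Leg 3: +40.671° → +163.539°, shortest Δλ = 122.868° (east) — does not cross 180°.
Leg 4: +163.539° → +14.420°, shortest Δλ = -149.119° (west) — does not cross 180°.
Total crossings: 0.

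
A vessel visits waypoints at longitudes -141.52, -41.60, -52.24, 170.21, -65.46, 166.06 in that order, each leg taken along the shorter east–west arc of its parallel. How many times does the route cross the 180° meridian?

3

Leg 1: -141.52° → -41.60°, shortest Δλ = 99.92° (east) — does not cross 180°.
Leg 2: -41.60° → -52.24°, shortest Δλ = -10.64° (west) — does not cross 180°.
Leg 3: -52.24° → +170.21°, shortest Δλ = -137.55° (west) — crosses 180°.
Leg 4: +170.21° → -65.46°, shortest Δλ = 124.33° (east) — crosses 180°.
Leg 5: -65.46° → +166.06°, shortest Δλ = -128.48° (west) — crosses 180°.
Total crossings: 3.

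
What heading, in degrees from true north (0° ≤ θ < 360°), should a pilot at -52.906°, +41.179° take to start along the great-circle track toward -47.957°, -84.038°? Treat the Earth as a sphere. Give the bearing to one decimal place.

Δλ = -84.038 − 41.179 = -125.217°.
θ = atan2( sin Δλ · cos φ₂ , cos φ₁ · sin φ₂ − sin φ₁ · cos φ₂ · cos Δλ )
  = atan2(-0.54712, -0.75595) = -144.105° → normalised to [0°, 360°): 215.895°.

215.9°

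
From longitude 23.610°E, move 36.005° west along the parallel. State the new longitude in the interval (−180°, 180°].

12.395°W

Start at +23.610°; shift −36.005° → -12.395°.
-12.395° already lies in (−180°, 180°].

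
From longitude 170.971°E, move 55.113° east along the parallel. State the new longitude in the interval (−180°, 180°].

133.916°W

Start at +170.971°; shift +55.113° → +226.084°.
+226.084° lies outside (−180°, 180°]; subtract 360° → -133.916°.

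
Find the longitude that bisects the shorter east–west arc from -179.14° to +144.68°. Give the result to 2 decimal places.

Signed shortest Δλ from -179.14° to +144.68° is -36.18°.
Midpoint longitude = -179.14° + (-36.18°)/2 = -179.14° − 18.09° = -197.23°.
Normalise into (−180°, 180°]: +162.77°.
(The naïve average (-179.14 + +144.68)/2 = -17.23° is on the wrong side of the globe.)

+162.77°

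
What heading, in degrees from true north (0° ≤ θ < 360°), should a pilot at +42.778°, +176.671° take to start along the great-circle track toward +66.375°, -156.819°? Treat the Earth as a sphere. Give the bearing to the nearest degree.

23°

Δλ = -156.819 − 176.671 = -333.490°; wrapped into (−180°, 180°]: 26.510°.
θ = atan2( sin Δλ · cos φ₂ , cos φ₁ · sin φ₂ − sin φ₁ · cos φ₂ · cos Δλ )
  = atan2(0.17888, 0.42892) = 22.638° → normalised to [0°, 360°): 22.638°.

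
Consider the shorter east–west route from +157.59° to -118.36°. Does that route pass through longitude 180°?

Naïve |-118.36 − 157.59| = 275.95° > 180°, so the shorter arc goes the other way round — across 180°.
Signed shortest Δλ = ((-118.36 − 157.59 + 180) mod 360) − 180 = 84.05°.
Going east by 84.05° from +157.59° passes through 180° before reaching -118.36°.

Yes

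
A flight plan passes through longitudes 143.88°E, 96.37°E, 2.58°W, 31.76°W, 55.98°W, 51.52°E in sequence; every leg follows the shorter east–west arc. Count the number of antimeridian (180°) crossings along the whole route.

0

Leg 1: +143.88° → +96.37°, shortest Δλ = -47.51° (west) — does not cross 180°.
Leg 2: +96.37° → -2.58°, shortest Δλ = -98.95° (west) — does not cross 180°.
Leg 3: -2.58° → -31.76°, shortest Δλ = -29.18° (west) — does not cross 180°.
Leg 4: -31.76° → -55.98°, shortest Δλ = -24.22° (west) — does not cross 180°.
Leg 5: -55.98° → +51.52°, shortest Δλ = 107.5° (east) — does not cross 180°.
Total crossings: 0.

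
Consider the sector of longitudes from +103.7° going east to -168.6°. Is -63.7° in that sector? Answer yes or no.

No

Band width going east from +103.7° to -168.6°: ((-168.6 − 103.7) mod 360) = 87.7°.
Offset of -63.7° east of the west edge: ((-63.7 − 103.7) mod 360) = 192.6°.
192.6° > 87.7° ⇒ outside.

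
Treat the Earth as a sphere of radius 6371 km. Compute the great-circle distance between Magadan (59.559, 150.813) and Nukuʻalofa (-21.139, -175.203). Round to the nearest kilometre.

Δλ = -175.203 − 150.813 = -326.016°; wrapped into (−180°, 180°]: 33.984°.
Δφ = -21.139 − 59.559 = -80.698°.
a = sin²(Δφ/2) + cos φ₁ · cos φ₂ · sin²(Δλ/2) = 0.459539.
c = 2·atan2(√a, √(1−a)) = 1.48979 rad → d = 6371·c ≈ 9491.42 km.

9491 km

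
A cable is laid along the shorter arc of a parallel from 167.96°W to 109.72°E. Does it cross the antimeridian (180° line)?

Yes

Naïve |109.72 − -167.96| = 277.68° > 180°, so the shorter arc goes the other way round — across 180°.
Signed shortest Δλ = ((109.72 − -167.96 + 180) mod 360) − 180 = -82.32°.
Going west by 82.32° from -167.96° passes through 180° before reaching +109.72°.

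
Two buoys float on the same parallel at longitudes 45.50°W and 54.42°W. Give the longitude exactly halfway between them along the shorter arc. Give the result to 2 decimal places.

Signed shortest Δλ from -45.50° to -54.42° is -8.92°.
Midpoint longitude = -45.50° + (-8.92°)/2 = -45.50° − 4.46° = -49.96°.

49.96°W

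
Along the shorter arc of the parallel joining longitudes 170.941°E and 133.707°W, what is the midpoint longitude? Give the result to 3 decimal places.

161.383°W

Signed shortest Δλ from +170.941° to -133.707° is +55.352°.
Midpoint longitude = +170.941° + (+55.352°)/2 = +170.941° + 27.676° = +198.617°.
Normalise into (−180°, 180°]: -161.383°.
(The naïve average (+170.941 + -133.707)/2 = 18.617° is on the wrong side of the globe.)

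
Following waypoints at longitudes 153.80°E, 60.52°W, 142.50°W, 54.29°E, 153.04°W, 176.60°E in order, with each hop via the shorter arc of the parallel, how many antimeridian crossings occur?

4

Leg 1: +153.80° → -60.52°, shortest Δλ = 145.68° (east) — crosses 180°.
Leg 2: -60.52° → -142.50°, shortest Δλ = -81.98° (west) — does not cross 180°.
Leg 3: -142.50° → +54.29°, shortest Δλ = -163.21° (west) — crosses 180°.
Leg 4: +54.29° → -153.04°, shortest Δλ = 152.67° (east) — crosses 180°.
Leg 5: -153.04° → +176.60°, shortest Δλ = -30.36° (west) — crosses 180°.
Total crossings: 4.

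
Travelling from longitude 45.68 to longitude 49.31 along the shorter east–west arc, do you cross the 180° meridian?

No

Signed shortest Δλ = ((49.31 − 45.68 + 180) mod 360) − 180 = 3.63°.
Going east by 3.63° from +45.68° reaches +49.31° without touching 180°.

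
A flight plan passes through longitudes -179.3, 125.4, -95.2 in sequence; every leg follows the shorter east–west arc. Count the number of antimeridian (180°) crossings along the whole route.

2

Leg 1: -179.3° → +125.4°, shortest Δλ = -55.3° (west) — crosses 180°.
Leg 2: +125.4° → -95.2°, shortest Δλ = 139.4° (east) — crosses 180°.
Total crossings: 2.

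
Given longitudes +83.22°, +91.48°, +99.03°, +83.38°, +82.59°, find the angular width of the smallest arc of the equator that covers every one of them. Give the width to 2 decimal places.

Sort the longitudes: +82.59°, +83.22°, +83.38°, +91.48°, +99.03°.
Eastward gaps between consecutive values (wrapping around): 0.63°, 0.16°, 8.10°, 7.55°, 343.56°.
Largest gap = 343.56° ⇒ minimal covering band is its complement: 360° − 343.56° = 16.44°.
Band runs from +82.59° eastward to +99.03°.

16.44°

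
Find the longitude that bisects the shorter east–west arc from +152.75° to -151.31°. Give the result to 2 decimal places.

-179.28°

Signed shortest Δλ from +152.75° to -151.31° is +55.94°.
Midpoint longitude = +152.75° + (+55.94°)/2 = +152.75° + 27.97° = +180.72°.
Normalise into (−180°, 180°]: -179.28°.
(The naïve average (+152.75 + -151.31)/2 = 0.72° is on the wrong side of the globe.)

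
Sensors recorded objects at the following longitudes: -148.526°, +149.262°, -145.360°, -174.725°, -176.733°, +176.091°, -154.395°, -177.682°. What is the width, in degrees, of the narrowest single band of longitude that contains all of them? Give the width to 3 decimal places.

65.378°

Sort the longitudes: -177.682°, -176.733°, -174.725°, -154.395°, -148.526°, -145.360°, +149.262°, +176.091°.
Eastward gaps between consecutive values (wrapping around): 0.949°, 2.008°, 20.330°, 5.869°, 3.166°, 294.622°, 26.829°, 6.227°.
Largest gap = 294.622° ⇒ minimal covering band is its complement: 360° − 294.622° = 65.378°.
Band runs from +149.262° eastward to -145.360°, crossing the antimeridian.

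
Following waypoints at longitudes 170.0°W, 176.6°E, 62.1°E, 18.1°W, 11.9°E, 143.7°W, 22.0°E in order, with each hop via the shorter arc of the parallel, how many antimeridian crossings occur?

Leg 1: -170.0° → +176.6°, shortest Δλ = -13.4° (west) — crosses 180°.
Leg 2: +176.6° → +62.1°, shortest Δλ = -114.5° (west) — does not cross 180°.
Leg 3: +62.1° → -18.1°, shortest Δλ = -80.2° (west) — does not cross 180°.
Leg 4: -18.1° → +11.9°, shortest Δλ = 30.0° (east) — does not cross 180°.
Leg 5: +11.9° → -143.7°, shortest Δλ = -155.6° (west) — does not cross 180°.
Leg 6: -143.7° → +22.0°, shortest Δλ = 165.7° (east) — does not cross 180°.
Total crossings: 1.

1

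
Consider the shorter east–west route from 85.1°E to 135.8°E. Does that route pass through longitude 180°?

Signed shortest Δλ = ((135.8 − 85.1 + 180) mod 360) − 180 = 50.7°.
Going east by 50.7° from +85.1° reaches +135.8° without touching 180°.

No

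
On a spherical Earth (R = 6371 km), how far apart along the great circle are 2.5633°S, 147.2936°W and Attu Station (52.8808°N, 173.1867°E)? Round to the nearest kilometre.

Δλ = 173.1867 − -147.2936 = 320.4803°; wrapped into (−180°, 180°]: -39.5197°.
Δφ = 52.8808 − -2.5633 = 55.4441°.
a = sin²(Δφ/2) + cos φ₁ · cos φ₂ · sin²(Δλ/2) = 0.285301.
c = 2·atan2(√a, √(1−a)) = 1.12697 rad → d = 6371·c ≈ 7179.93 km.

7180 km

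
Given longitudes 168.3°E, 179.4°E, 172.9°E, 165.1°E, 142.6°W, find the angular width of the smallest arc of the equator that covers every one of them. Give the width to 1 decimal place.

Sort the longitudes: -142.6°, +165.1°, +168.3°, +172.9°, +179.4°.
Eastward gaps between consecutive values (wrapping around): 307.7°, 3.2°, 4.6°, 6.5°, 38.0°.
Largest gap = 307.7° ⇒ minimal covering band is its complement: 360° − 307.7° = 52.3°.
Band runs from +165.1° eastward to -142.6°, crossing the antimeridian.

52.3°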